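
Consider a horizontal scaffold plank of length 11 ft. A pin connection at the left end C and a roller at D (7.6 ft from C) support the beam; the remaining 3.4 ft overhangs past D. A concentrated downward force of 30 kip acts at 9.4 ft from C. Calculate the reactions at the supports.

C_x = 0, C_y = -7.105 kip, D_y = 37.11 kip

Moments about C: D_y·7.6 − 30·9.4 = 0 → D_y = 282/7.6 = 37.1053 ≈ 37.11 kip.
ΣF_y = 0: C_y + 37.1053 − 30 = 0 → C_y = -7.105 kip.
ΣF_x = 0: no horizontal applied forces, so C_x = 0.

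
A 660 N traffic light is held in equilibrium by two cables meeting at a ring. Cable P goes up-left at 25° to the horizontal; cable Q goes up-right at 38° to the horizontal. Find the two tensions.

ΣF_x = 0: −T_P·cos25° + T_Q·cos38° = 0 → T_Q = 1.15012·T_P.
ΣF_y = 0: T_P·sin25° + T_Q·sin38° = 660.
Substitute: T_P·(0.422618 + 1.15012·0.615661) = 660 → T_P = 583.708 ≈ 583.7 N.
Then T_Q = 1.15012 × 583.708 = 671.3 N.

T_P = 583.7 N, T_Q = 671.3 N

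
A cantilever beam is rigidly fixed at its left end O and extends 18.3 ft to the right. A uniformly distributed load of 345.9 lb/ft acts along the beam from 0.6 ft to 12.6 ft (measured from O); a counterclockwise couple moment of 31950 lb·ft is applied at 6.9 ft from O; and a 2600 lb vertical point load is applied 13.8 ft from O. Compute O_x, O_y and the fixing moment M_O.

Resultant of the distributed load: 345.9 × 12 = 4150.8 lb at 6.6 ft from O.
ΣF_x = 0: O_x = 0.
ΣF_y = 0: O_y − 345.9·12 − 2600 = 0 → O_y = 6751 lb.
ΣM about O: M_O − (345.9·12)·6.6 + 31950 − 2600·13.8 = 0 → M_O = 31330 lb·ft.

O_x = 0, O_y = 6751 lb, M_O = 31330 lb·ft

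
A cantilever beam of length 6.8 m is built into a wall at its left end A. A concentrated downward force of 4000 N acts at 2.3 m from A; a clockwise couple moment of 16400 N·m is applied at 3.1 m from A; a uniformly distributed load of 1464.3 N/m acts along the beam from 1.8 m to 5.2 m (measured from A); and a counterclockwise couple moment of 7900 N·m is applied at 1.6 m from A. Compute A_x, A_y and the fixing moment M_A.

Resultant of the distributed load: 1464.3 × 3.4 = 4978.62 N at 3.5 m from A.
ΣF_x = 0: A_x = 0.
ΣF_y = 0: A_y − 4000 − 1464.3·3.4 = 0 → A_y = 8979 N.
ΣM about A: M_A − 4000·2.3 − 16400 − (1464.3·3.4)·3.5 + 7900 = 0 → M_A = 35130 N·m.

A_x = 0, A_y = 8979 N, M_A = 35130 N·m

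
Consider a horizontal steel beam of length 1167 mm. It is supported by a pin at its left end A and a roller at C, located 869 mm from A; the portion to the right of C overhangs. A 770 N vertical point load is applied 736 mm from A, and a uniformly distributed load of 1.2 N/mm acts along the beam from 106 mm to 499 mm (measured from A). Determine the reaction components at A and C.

Resultant of the distributed load: 1.2 × 393 = 471.6 N at 302.5 mm from A.
Taking moments about A: C_y·869 − 770·736 − (1.2·393)·302.5 = 0 → C_y = 709379/869 = 816.316 ≈ 816.3 N.
ΣF_y = 0: A_y + 816.316 − 770 − 1.2·393 = 0 → A_y = 425.3 N.
ΣF_x = 0: no horizontal applied forces, so A_x = 0.

A_x = 0, A_y = 425.3 N, C_y = 816.3 N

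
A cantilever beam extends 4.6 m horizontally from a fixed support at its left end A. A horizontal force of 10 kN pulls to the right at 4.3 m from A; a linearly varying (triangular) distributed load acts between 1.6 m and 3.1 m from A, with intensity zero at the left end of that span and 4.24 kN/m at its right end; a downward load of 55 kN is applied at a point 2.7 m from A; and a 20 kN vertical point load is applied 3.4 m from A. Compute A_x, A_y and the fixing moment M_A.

A_x = -10.00 kN, A_y = 78.18 kN, M_A = 224.8 kN·m

Resultant of the triangular load: ½ × 4.24 × 1.5 = 3.18 kN, acting at 2.6 m from A (one-third of the span from the peak).
ΣF_x = 0: A_x + 10 = 0 → A_x = -10.00 kN.
ΣF_y = 0: A_y − ½·4.24·1.5 − 55 − 20 = 0 → A_y = 78.18 kN.
ΣM about A: M_A − (½·4.24·1.5)·2.6 − 55·2.7 − 20·3.4 = 0 → M_A = 224.8 kN·m.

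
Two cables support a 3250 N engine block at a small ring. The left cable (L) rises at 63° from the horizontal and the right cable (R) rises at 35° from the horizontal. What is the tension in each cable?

T_L = 2688 N, T_R = 1490 N

ΣF_x = 0: −T_L·cos63° + T_R·cos35° = 0 → T_R = 0.55422·T_L.
ΣF_y = 0: T_L·sin63° + T_R·sin35° = 3250.
Substitute: T_L·(0.891007 + 0.55422·0.573576) = 3250 → T_L = 2688.41 ≈ 2688 N.
Then T_R = 0.55422 × 2688.41 = 1490 N.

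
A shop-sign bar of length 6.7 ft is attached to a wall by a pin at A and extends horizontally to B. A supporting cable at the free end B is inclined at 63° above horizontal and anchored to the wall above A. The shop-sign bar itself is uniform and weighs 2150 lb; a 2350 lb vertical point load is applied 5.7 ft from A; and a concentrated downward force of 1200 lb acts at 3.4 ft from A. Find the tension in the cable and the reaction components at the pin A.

ΣM about A: T·sin63°·6.7 − 2150·3.35 − 2350·5.7 − 1200·3.4 = 0 → T = 24677.5/(6.7·0.891007) = 4133.76 ≈ 4134 lb.
ΣF_x = 0: A_x − T·cos63° = 0 → A_x = 4133.76 × 0.45399 = 1877 lb.
ΣF_y = 0: A_y + T·sin63° − 2150 − 2350 − 1200 = 0 → A_y = 5700 − 4133.76 × 0.891007 = 2017 lb.

T = 4134 lb, A_x = 1877 lb, A_y = 2017 lb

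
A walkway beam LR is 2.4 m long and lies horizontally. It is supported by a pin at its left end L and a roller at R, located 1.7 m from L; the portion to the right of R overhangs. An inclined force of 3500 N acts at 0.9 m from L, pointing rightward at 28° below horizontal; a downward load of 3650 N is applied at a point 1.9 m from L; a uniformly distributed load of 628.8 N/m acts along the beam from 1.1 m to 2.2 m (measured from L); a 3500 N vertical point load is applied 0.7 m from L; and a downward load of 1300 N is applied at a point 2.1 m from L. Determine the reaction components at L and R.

Resultant of the distributed load: 628.8 × 1.1 = 691.68 N at 1.65 m from L.
ΣM about L: R_y·1.7 − 3500·sin28°·0.9 − 3650·1.9 − (628.8·1.1)·1.65 − 3500·0.7 − 1300·2.1 = 0 → R_y = 14735.1/1.7 = 8667.71 ≈ 8668 N.
ΣF_y = 0: L_y + 8667.71 − 3500·sin28° − 3650 − 628.8·1.1 − 3500 − 1300 = 0 → L_y = 2117 N.
ΣF_x = 0: L_x + 3500·cos28° = 0 → L_x = -3090 N.

L_x = -3090 N, L_y = 2117 N, R_y = 8668 N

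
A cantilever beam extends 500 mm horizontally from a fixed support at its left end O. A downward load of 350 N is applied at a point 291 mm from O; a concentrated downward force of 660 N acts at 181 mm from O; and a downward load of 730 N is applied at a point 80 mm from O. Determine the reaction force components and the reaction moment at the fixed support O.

ΣF_x = 0: O_x = 0.
ΣF_y = 0: O_y − 350 − 660 − 730 = 0 → O_y = 1740 N.
ΣM about O: M_O − 350·291 − 660·181 − 730·80 = 0 → M_O = 279700 N·mm.

O_x = 0, O_y = 1740 N, M_O = 279700 N·mm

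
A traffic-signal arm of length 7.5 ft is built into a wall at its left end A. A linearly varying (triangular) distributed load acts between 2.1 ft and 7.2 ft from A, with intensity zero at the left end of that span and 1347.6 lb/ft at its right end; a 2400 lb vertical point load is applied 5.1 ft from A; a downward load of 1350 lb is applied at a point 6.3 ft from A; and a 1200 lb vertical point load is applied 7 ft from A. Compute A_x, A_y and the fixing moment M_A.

Resultant of the triangular load: ½ × 1347.6 × 5.1 = 3436.38 lb, acting at 5.5 ft from A (one-third of the span from the peak).
ΣF_x = 0: A_x = 0.
ΣF_y = 0: A_y − ½·1347.6·5.1 − 2400 − 1350 − 1200 = 0 → A_y = 8386 lb.
ΣM about A: M_A − (½·1347.6·5.1)·5.5 − 2400·5.1 − 1350·6.3 − 1200·7 = 0 → M_A = 48050 lb·ft.

A_x = 0, A_y = 8386 lb, M_A = 48050 lb·ft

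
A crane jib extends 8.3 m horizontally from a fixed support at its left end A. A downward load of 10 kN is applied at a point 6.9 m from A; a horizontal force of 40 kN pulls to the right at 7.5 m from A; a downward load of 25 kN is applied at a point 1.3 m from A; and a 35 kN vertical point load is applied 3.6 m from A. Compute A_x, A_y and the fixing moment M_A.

ΣF_x = 0: A_x + 40 = 0 → A_x = -40.00 kN.
ΣF_y = 0: A_y − 10 − 25 − 35 = 0 → A_y = 70.00 kN.
ΣM about A: M_A − 10·6.9 − 25·1.3 − 35·3.6 = 0 → M_A = 227.5 kN·m.

A_x = -40.00 kN, A_y = 70.00 kN, M_A = 227.5 kN·m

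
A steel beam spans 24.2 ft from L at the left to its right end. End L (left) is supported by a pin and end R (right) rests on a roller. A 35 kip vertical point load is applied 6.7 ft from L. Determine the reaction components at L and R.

L_x = 0, L_y = 25.31 kip, R_y = 9.690 kip

Taking moments about L: R_y·24.2 − 35·6.7 = 0 → R_y = 234.5/24.2 = 9.69008 ≈ 9.690 kip.
ΣF_y = 0: L_y + 9.69008 − 35 = 0 → L_y = 25.31 kip.
ΣF_x = 0: no horizontal applied forces, so L_x = 0.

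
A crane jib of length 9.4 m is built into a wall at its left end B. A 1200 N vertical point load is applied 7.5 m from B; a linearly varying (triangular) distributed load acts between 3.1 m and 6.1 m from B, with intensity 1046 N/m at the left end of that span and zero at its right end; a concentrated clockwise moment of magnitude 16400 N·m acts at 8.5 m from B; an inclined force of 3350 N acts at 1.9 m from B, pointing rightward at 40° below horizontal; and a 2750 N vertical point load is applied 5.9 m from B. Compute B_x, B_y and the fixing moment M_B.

B_x = -2566 N, B_y = 7672 N, M_B = 52150 N·m

Resultant of the triangular load: ½ × 1046 × 3 = 1569 N, acting at 4.1 m from B (one-third of the span from the peak).
ΣF_x = 0: B_x + 3350·cos40° = 0 → B_x = -2566 N.
ΣF_y = 0: B_y − 1200 − ½·1046·3 − 3350·sin40° − 2750 = 0 → B_y = 7672 N.
ΣM about B: M_B − 1200·7.5 − (½·1046·3)·4.1 − 16400 − 3350·sin40°·1.9 − 2750·5.9 = 0 → M_B = 52150 N·m.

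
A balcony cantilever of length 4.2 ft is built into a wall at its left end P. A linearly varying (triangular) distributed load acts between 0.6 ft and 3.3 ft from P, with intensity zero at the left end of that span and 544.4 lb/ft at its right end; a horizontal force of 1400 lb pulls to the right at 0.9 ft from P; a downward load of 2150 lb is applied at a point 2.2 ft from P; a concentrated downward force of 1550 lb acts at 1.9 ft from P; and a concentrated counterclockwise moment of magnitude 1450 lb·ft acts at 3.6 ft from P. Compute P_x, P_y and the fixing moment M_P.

Resultant of the triangular load: ½ × 544.4 × 2.7 = 734.94 lb, acting at 2.4 ft from P (one-third of the span from the peak).
ΣF_x = 0: P_x + 1400 = 0 → P_x = -1400 lb.
ΣF_y = 0: P_y − ½·544.4·2.7 − 2150 − 1550 = 0 → P_y = 4435 lb.
ΣM about P: M_P − (½·544.4·2.7)·2.4 − 2150·2.2 − 1550·1.9 + 1450 = 0 → M_P = 7989 lb·ft.

P_x = -1400 lb, P_y = 4435 lb, M_P = 7989 lb·ft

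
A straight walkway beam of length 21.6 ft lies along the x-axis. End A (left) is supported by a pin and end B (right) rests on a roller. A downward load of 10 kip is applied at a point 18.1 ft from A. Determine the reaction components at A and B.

Moments about A: B_y·21.6 − 10·18.1 = 0 → B_y = 181/21.6 = 8.37963 ≈ 8.380 kip.
ΣF_y = 0: A_y + 8.37963 − 10 = 0 → A_y = 1.620 kip.
ΣF_x = 0: no horizontal applied forces, so A_x = 0.

A_x = 0, A_y = 1.620 kip, B_y = 8.380 kip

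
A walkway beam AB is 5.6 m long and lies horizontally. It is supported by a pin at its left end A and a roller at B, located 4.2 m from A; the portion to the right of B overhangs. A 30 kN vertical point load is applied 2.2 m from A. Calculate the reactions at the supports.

A_x = 0, A_y = 14.29 kN, B_y = 15.71 kN

Taking moments about A: B_y·4.2 − 30·2.2 = 0 → B_y = 66/4.2 = 15.7143 ≈ 15.71 kN.
ΣF_y = 0: A_y + 15.7143 − 30 = 0 → A_y = 14.29 kN.
ΣF_x = 0: no horizontal applied forces, so A_x = 0.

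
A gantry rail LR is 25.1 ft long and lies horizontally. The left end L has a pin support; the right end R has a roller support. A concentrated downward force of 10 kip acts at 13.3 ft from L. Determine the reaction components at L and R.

Moments about L: R_y·25.1 − 10·13.3 = 0 → R_y = 133/25.1 = 5.2988 ≈ 5.299 kip.
ΣF_y = 0: L_y + 5.2988 − 10 = 0 → L_y = 4.701 kip.
ΣF_x = 0: no horizontal applied forces, so L_x = 0.

L_x = 0, L_y = 4.701 kip, R_y = 5.299 kip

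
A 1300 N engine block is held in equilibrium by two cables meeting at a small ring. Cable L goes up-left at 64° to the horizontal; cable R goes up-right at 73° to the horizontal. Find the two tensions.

ΣF_x = 0: −T_L·cos64° + T_R·cos73° = 0 → T_R = 1.49936·T_L.
ΣF_y = 0: T_L·sin64° + T_R·sin73° = 1300.
Substitute: T_L·(0.898794 + 1.49936·0.956305) = 1300 → T_L = 557.309 ≈ 557.3 N.
Then T_R = 1.49936 × 557.309 = 835.6 N.

T_L = 557.3 N, T_R = 835.6 N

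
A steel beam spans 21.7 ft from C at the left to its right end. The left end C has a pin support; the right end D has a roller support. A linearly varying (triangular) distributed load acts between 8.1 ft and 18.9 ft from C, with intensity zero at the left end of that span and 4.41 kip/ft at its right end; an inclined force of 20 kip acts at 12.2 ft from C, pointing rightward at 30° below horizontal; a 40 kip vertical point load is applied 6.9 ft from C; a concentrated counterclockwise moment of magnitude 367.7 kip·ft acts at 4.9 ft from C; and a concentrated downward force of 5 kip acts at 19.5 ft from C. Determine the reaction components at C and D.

Resultant of the triangular load: ½ × 4.41 × 10.8 = 23.814 kip, acting at 15.3 ft from C (one-third of the span from the peak).
Taking moments about C: D_y·21.7 − (½·4.41·10.8)·15.3 − 20·sin30°·12.2 − 40·6.9 + 367.7 − 5·19.5 = 0 → D_y = 492.1542/21.7 = 22.6799 ≈ 22.68 kip.
ΣF_y = 0: C_y + 22.6799 − ½·4.41·10.8 − 20·sin30° − 40 − 5 = 0 → C_y = 56.13 kip.
ΣF_x = 0: C_x + 20·cos30° = 0 → C_x = -17.32 kip.

C_x = -17.32 kip, C_y = 56.13 kip, D_y = 22.68 kip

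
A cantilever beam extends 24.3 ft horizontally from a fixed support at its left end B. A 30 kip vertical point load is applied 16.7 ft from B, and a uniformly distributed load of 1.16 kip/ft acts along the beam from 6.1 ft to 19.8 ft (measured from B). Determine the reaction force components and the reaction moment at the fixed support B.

Resultant of the distributed load: 1.16 × 13.7 = 15.892 kip at 12.95 ft from B.
ΣF_x = 0: B_x = 0.
ΣF_y = 0: B_y − 30 − 1.16·13.7 = 0 → B_y = 45.89 kip.
ΣM about B: M_B − 30·16.7 − (1.16·13.7)·12.95 = 0 → M_B = 706.8 kip·ft.

B_x = 0, B_y = 45.89 kip, M_B = 706.8 kip·ft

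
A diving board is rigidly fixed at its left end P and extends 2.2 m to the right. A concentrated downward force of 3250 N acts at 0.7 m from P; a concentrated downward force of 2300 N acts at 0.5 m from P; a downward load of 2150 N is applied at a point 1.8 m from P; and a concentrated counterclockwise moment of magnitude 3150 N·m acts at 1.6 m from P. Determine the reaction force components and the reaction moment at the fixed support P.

ΣF_x = 0: P_x = 0.
ΣF_y = 0: P_y − 3250 − 2300 − 2150 = 0 → P_y = 7700 N.
ΣM about P: M_P − 3250·0.7 − 2300·0.5 − 2150·1.8 + 3150 = 0 → M_P = 4145 N·m.

P_x = 0, P_y = 7700 N, M_P = 4145 N·m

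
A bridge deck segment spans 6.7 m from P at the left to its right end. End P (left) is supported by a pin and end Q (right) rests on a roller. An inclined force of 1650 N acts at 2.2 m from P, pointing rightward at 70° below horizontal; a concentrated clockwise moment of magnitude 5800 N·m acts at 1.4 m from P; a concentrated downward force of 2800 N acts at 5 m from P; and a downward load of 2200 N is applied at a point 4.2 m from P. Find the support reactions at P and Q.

P_x = -564.3 N, P_y = 1707 N, Q_y = 4843 N

Taking moments about P: Q_y·6.7 − 1650·sin70°·2.2 − 5800 − 2800·5 − 2200·4.2 = 0 → Q_y = 32451.1/6.7 = 4843.45 ≈ 4843 N.
ΣF_y = 0: P_y + 4843.45 − 1650·sin70° − 2800 − 2200 = 0 → P_y = 1707 N.
ΣF_x = 0: P_x + 1650·cos70° = 0 → P_x = -564.3 N.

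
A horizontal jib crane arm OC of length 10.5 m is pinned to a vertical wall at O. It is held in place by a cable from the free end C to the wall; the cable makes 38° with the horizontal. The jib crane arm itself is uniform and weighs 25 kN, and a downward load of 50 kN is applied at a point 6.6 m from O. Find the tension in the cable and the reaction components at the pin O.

ΣM about O: T·sin38°·10.5 − 25·5.25 − 50·6.6 = 0 → T = 461.25/(10.5·0.615661) = 71.3519 ≈ 71.35 kN.
ΣF_x = 0: O_x − T·cos38° = 0 → O_x = 71.3519 × 0.788011 = 56.23 kN.
ΣF_y = 0: O_y + T·sin38° − 25 − 50 = 0 → O_y = 75 − 71.3519 × 0.615661 = 31.07 kN.

T = 71.35 kN, O_x = 56.23 kN, O_y = 31.07 kN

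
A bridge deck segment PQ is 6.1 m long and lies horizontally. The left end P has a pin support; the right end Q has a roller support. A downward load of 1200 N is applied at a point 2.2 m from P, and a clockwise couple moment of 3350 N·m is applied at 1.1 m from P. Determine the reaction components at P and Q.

P_x = 0, P_y = 218.0 N, Q_y = 982.0 N

Moments about P: Q_y·6.1 − 1200·2.2 − 3350 = 0 → Q_y = 5990/6.1 = 981.967 ≈ 982.0 N.
ΣF_y = 0: P_y + 981.967 − 1200 = 0 → P_y = 218.0 N.
ΣF_x = 0: no horizontal applied forces, so P_x = 0.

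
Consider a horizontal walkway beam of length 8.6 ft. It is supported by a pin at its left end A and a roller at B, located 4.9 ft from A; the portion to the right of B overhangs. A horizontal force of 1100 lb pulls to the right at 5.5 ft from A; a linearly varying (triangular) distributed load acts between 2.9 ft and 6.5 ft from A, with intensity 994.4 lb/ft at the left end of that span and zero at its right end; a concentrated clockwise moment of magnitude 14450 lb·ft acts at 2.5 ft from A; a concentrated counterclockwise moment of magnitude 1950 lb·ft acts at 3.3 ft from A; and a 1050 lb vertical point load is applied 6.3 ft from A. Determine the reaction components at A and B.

A_x = -1100 lb, A_y = -2559 lb, B_y = 5399 lb

Resultant of the triangular load: ½ × 994.4 × 3.6 = 1789.92 lb, acting at 4.1 ft from A (one-third of the span from the peak).
Taking moments about A: B_y·4.9 − (½·994.4·3.6)·4.1 − 14450 + 1950 − 1050·6.3 = 0 → B_y = 26453.672/4.9 = 5398.71 ≈ 5399 lb.
ΣF_y = 0: A_y + 5398.71 − ½·994.4·3.6 − 1050 = 0 → A_y = -2559 lb.
ΣF_x = 0: A_x + 1100 = 0 → A_x = -1100 lb.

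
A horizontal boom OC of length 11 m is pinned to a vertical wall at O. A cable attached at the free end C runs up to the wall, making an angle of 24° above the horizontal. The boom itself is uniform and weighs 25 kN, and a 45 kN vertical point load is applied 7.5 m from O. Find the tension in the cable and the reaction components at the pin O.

ΣM about O: T·sin24°·11 − 25·5.5 − 45·7.5 = 0 → T = 475/(11·0.406737) = 106.166 ≈ 106.2 kN.
ΣF_x = 0: O_x − T·cos24° = 0 → O_x = 106.166 × 0.913545 = 96.99 kN.
ΣF_y = 0: O_y + T·sin24° − 25 − 45 = 0 → O_y = 70 − 106.166 × 0.406737 = 26.82 kN.

T = 106.2 kN, O_x = 96.99 kN, O_y = 26.82 kN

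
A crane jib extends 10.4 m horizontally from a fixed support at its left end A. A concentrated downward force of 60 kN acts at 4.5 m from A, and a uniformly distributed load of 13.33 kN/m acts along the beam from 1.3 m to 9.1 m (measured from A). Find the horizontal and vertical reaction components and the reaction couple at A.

A_x = 0, A_y = 164.0 kN, M_A = 810.7 kN·m

Resultant of the distributed load: 13.33 × 7.8 = 103.974 kN at 5.2 m from A.
ΣF_x = 0: A_x = 0.
ΣF_y = 0: A_y − 60 − 13.33·7.8 = 0 → A_y = 164.0 kN.
ΣM about A: M_A − 60·4.5 − (13.33·7.8)·5.2 = 0 → M_A = 810.7 kN·m.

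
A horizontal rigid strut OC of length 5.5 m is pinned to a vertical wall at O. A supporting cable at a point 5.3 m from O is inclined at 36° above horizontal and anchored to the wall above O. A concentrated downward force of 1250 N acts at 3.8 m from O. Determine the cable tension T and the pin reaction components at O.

T = 1525 N, O_x = 1234 N, O_y = 353.8 N

ΣM about O: T·sin36°·5.3 − 1250·3.8 = 0 → T = 4750/(5.3·0.587785) = 1524.75 ≈ 1525 N.
ΣF_x = 0: O_x − T·cos36° = 0 → O_x = 1524.75 × 0.809017 = 1234 N.
ΣF_y = 0: O_y + T·sin36° − 1250 = 0 → O_y = 1250 − 1524.75 × 0.587785 = 353.8 N.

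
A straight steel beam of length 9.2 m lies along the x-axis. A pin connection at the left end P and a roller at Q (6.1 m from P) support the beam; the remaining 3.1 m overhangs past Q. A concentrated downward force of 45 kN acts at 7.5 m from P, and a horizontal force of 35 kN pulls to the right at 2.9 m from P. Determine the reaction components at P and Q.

P_x = -35.00 kN, P_y = -10.33 kN, Q_y = 55.33 kN

ΣM about P: Q_y·6.1 − 45·7.5 = 0 → Q_y = 337.5/6.1 = 55.3279 ≈ 55.33 kN.
ΣF_y = 0: P_y + 55.3279 − 45 = 0 → P_y = -10.33 kN.
ΣF_x = 0: P_x + 35 = 0 → P_x = -35.00 kN.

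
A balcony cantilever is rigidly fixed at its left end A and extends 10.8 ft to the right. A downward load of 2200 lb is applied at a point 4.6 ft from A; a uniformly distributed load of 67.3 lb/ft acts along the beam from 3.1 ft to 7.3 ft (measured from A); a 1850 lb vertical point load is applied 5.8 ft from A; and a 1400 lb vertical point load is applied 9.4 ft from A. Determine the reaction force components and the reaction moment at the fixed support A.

Resultant of the distributed load: 67.3 × 4.2 = 282.66 lb at 5.2 ft from A.
ΣF_x = 0: A_x = 0.
ΣF_y = 0: A_y − 2200 − 67.3·4.2 − 1850 − 1400 = 0 → A_y = 5733 lb.
ΣM about A: M_A − 2200·4.6 − (67.3·4.2)·5.2 − 1850·5.8 − 1400·9.4 = 0 → M_A = 35480 lb·ft.

A_x = 0, A_y = 5733 lb, M_A = 35480 lb·ft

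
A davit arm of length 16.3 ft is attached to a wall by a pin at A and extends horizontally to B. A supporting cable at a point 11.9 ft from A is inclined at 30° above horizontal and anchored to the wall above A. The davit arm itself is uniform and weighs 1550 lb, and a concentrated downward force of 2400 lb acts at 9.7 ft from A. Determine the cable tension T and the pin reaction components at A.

ΣM about A: T·sin30°·11.9 − 1550·8.15 − 2400·9.7 = 0 → T = 35912.5/(11.9·0.5) = 6035.71 ≈ 6036 lb.
ΣF_x = 0: A_x − T·cos30° = 0 → A_x = 6035.71 × 0.866025 = 5227 lb.
ΣF_y = 0: A_y + T·sin30° − 1550 − 2400 = 0 → A_y = 3950 − 6035.71 × 0.5 = 932.1 lb.

T = 6036 lb, A_x = 5227 lb, A_y = 932.1 lb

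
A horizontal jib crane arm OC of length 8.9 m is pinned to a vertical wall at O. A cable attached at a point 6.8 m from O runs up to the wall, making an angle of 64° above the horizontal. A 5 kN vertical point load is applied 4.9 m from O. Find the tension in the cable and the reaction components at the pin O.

T = 4.009 kN, O_x = 1.757 kN, O_y = 1.397 kN

ΣM about O: T·sin64°·6.8 − 5·4.9 = 0 → T = 24.5/(6.8·0.898794) = 4.00864 ≈ 4.009 kN.
ΣF_x = 0: O_x − T·cos64° = 0 → O_x = 4.00864 × 0.438371 = 1.757 kN.
ΣF_y = 0: O_y + T·sin64° − 5 = 0 → O_y = 5 − 4.00864 × 0.898794 = 1.397 kN.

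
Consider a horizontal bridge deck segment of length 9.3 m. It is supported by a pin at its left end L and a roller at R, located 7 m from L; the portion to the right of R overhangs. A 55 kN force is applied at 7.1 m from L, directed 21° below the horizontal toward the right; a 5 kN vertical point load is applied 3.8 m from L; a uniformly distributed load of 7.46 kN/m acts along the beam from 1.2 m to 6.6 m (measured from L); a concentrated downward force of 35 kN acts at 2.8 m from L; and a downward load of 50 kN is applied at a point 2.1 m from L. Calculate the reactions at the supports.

L_x = -51.35 kN, L_y = 75.84 kN, R_y = 74.15 kN

Resultant of the distributed load: 7.46 × 5.4 = 40.284 kN at 3.9 m from L.
ΣM about L: R_y·7 − 55·sin21°·7.1 − 5·3.8 − (7.46·5.4)·3.9 − 35·2.8 − 50·2.1 = 0 → R_y = 519.05/7 = 74.15 kN.
ΣF_y = 0: L_y + 74.15 − 55·sin21° − 5 − 7.46·5.4 − 35 − 50 = 0 → L_y = 75.84 kN.
ΣF_x = 0: L_x + 55·cos21° = 0 → L_x = -51.35 kN.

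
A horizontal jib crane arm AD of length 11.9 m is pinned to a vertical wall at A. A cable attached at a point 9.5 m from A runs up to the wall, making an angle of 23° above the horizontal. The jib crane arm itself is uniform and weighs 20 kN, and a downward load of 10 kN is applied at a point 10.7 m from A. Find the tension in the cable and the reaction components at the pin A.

ΣM about A: T·sin23°·9.5 − 20·5.95 − 10·10.7 = 0 → T = 226/(9.5·0.390731) = 60.8845 ≈ 60.88 kN.
ΣF_x = 0: A_x − T·cos23° = 0 → A_x = 60.8845 × 0.920505 = 56.04 kN.
ΣF_y = 0: A_y + T·sin23° − 20 − 10 = 0 → A_y = 30 − 60.8845 × 0.390731 = 6.211 kN.

T = 60.88 kN, A_x = 56.04 kN, A_y = 6.211 kN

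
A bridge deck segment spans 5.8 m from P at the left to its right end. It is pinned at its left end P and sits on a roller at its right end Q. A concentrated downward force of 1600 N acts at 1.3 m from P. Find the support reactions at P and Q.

Taking moments about P: Q_y·5.8 − 1600·1.3 = 0 → Q_y = 2080/5.8 = 358.621 ≈ 358.6 N.
ΣF_y = 0: P_y + 358.621 − 1600 = 0 → P_y = 1241 N.
ΣF_x = 0: no horizontal applied forces, so P_x = 0.

P_x = 0, P_y = 1241 N, Q_y = 358.6 N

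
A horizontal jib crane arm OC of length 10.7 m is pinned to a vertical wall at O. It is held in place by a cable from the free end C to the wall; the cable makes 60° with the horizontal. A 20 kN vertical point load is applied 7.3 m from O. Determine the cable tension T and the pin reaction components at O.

ΣM about O: T·sin60°·10.7 − 20·7.3 = 0 → T = 146/(10.7·0.866025) = 15.7557 ≈ 15.76 kN.
ΣF_x = 0: O_x − T·cos60° = 0 → O_x = 15.7557 × 0.5 = 7.878 kN.
ΣF_y = 0: O_y + T·sin60° − 20 = 0 → O_y = 20 − 15.7557 × 0.866025 = 6.355 kN.

T = 15.76 kN, O_x = 7.878 kN, O_y = 6.355 kN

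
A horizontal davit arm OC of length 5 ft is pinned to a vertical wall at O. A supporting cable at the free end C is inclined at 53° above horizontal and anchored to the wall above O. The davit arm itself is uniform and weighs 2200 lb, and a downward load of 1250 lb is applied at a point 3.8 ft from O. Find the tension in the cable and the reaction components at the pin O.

ΣM about O: T·sin53°·5 − 2200·2.5 − 1250·3.8 = 0 → T = 10250/(5·0.798636) = 2566.88 ≈ 2567 lb.
ΣF_x = 0: O_x − T·cos53° = 0 → O_x = 2566.88 × 0.601815 = 1545 lb.
ΣF_y = 0: O_y + T·sin53° − 2200 − 1250 = 0 → O_y = 3450 − 2566.88 × 0.798636 = 1400 lb.

T = 2567 lb, O_x = 1545 lb, O_y = 1400 lb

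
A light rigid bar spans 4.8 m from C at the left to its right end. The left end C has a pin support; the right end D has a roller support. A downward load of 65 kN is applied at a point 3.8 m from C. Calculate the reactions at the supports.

C_x = 0, C_y = 13.54 kN, D_y = 51.46 kN

ΣM about C: D_y·4.8 − 65·3.8 = 0 → D_y = 247/4.8 = 51.4583 ≈ 51.46 kN.
ΣF_y = 0: C_y + 51.4583 − 65 = 0 → C_y = 13.54 kN.
ΣF_x = 0: no horizontal applied forces, so C_x = 0.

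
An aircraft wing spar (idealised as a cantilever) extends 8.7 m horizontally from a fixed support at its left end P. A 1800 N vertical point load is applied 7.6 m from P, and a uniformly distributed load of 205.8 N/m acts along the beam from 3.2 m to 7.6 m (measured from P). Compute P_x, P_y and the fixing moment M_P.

Resultant of the distributed load: 205.8 × 4.4 = 905.52 N at 5.4 m from P.
ΣF_x = 0: P_x = 0.
ΣF_y = 0: P_y − 1800 − 205.8·4.4 = 0 → P_y = 2706 N.
ΣM about P: M_P − 1800·7.6 − (205.8·4.4)·5.4 = 0 → M_P = 18570 N·m.

P_x = 0, P_y = 2706 N, M_P = 18570 N·m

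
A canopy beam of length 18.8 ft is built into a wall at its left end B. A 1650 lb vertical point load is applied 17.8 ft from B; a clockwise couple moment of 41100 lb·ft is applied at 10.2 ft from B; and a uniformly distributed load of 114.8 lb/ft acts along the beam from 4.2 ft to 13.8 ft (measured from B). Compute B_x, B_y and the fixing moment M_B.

Resultant of the distributed load: 114.8 × 9.6 = 1102.08 lb at 9 ft from B.
ΣF_x = 0: B_x = 0.
ΣF_y = 0: B_y − 1650 − 114.8·9.6 = 0 → B_y = 2752 lb.
ΣM about B: M_B − 1650·17.8 − 41100 − (114.8·9.6)·9 = 0 → M_B = 80390 lb·ft.

B_x = 0, B_y = 2752 lb, M_B = 80390 lb·ft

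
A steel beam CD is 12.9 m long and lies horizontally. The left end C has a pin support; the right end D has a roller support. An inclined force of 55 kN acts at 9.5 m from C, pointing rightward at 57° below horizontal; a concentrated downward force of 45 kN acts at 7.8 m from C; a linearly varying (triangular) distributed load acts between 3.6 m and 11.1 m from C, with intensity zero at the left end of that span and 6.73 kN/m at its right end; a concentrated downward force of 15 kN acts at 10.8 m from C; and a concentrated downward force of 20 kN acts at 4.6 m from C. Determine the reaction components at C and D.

C_x = -29.96 kN, C_y = 53.67 kN, D_y = 97.69 kN

Resultant of the triangular load: ½ × 6.73 × 7.5 = 25.2375 kN, acting at 8.6 m from C (one-third of the span from the peak).
ΣM about C: D_y·12.9 − 55·sin57°·9.5 − 45·7.8 − (½·6.73·7.5)·8.6 − 15·10.8 − 20·4.6 = 0 → D_y = 1260.25/12.9 = 97.6938 ≈ 97.69 kN.
ΣF_y = 0: C_y + 97.6938 − 55·sin57° − 45 − ½·6.73·7.5 − 15 − 20 = 0 → C_y = 53.67 kN.
ΣF_x = 0: C_x + 55·cos57° = 0 → C_x = -29.96 kN.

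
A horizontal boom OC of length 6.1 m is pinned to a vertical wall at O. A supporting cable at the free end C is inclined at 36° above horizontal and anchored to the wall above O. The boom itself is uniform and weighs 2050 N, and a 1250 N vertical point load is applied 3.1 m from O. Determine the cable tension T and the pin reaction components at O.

ΣM about O: T·sin36°·6.1 − 2050·3.05 − 1250·3.1 = 0 → T = 10127.5/(6.1·0.587785) = 2824.58 ≈ 2825 N.
ΣF_x = 0: O_x − T·cos36° = 0 → O_x = 2824.58 × 0.809017 = 2285 N.
ΣF_y = 0: O_y + T·sin36° − 2050 − 1250 = 0 → O_y = 3300 − 2824.58 × 0.587785 = 1640 N.

T = 2825 N, O_x = 2285 N, O_y = 1640 N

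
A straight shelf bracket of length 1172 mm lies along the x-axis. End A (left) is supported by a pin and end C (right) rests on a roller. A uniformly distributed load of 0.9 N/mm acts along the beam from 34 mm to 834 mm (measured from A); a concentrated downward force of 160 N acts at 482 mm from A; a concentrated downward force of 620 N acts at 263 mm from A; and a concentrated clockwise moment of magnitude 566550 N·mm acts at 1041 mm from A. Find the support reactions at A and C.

Resultant of the distributed load: 0.9 × 800 = 720 N at 434 mm from A.
Taking moments about A: C_y·1172 − (0.9·800)·434 − 160·482 − 620·263 − 566550 = 0 → C_y = 1119210/1172 = 954.957 ≈ 955.0 N.
ΣF_y = 0: A_y + 954.957 − 0.9·800 − 160 − 620 = 0 → A_y = 545.0 N.
ΣF_x = 0: no horizontal applied forces, so A_x = 0.

A_x = 0, A_y = 545.0 N, C_y = 955.0 N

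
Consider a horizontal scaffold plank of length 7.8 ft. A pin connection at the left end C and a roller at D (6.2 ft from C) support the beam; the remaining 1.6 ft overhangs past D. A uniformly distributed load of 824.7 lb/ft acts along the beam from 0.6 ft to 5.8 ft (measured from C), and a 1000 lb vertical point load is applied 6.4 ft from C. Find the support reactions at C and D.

C_x = 0, C_y = 2043 lb, D_y = 3246 lb

Resultant of the distributed load: 824.7 × 5.2 = 4288.44 lb at 3.2 ft from C.
Taking moments about C: D_y·6.2 − (824.7·5.2)·3.2 − 1000·6.4 = 0 → D_y = 20123.008/6.2 = 3245.65 ≈ 3246 lb.
ΣF_y = 0: C_y + 3245.65 − 824.7·5.2 − 1000 = 0 → C_y = 2043 lb.
ΣF_x = 0: no horizontal applied forces, so C_x = 0.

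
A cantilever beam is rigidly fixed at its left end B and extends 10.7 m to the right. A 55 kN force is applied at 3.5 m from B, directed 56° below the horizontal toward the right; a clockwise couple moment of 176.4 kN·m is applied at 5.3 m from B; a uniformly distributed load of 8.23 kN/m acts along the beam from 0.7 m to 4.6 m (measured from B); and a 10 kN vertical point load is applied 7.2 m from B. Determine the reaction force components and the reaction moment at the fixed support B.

B_x = -30.76 kN, B_y = 87.69 kN, M_B = 493.0 kN·m

Resultant of the distributed load: 8.23 × 3.9 = 32.097 kN at 2.65 m from B.
ΣF_x = 0: B_x + 55·cos56° = 0 → B_x = -30.76 kN.
ΣF_y = 0: B_y − 55·sin56° − 8.23·3.9 − 10 = 0 → B_y = 87.69 kN.
ΣM about B: M_B − 55·sin56°·3.5 − 176.4 − (8.23·3.9)·2.65 − 10·7.2 = 0 → M_B = 493.0 kN·m.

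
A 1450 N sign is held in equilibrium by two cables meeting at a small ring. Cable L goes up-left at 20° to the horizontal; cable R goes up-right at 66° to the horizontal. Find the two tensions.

T_L = 591.2 N, T_R = 1366 N

ΣF_x = 0: −T_L·cos20° + T_R·cos66° = 0 → T_R = 2.31032·T_L.
ΣF_y = 0: T_L·sin20° + T_R·sin66° = 1450.
Substitute: T_L·(0.34202 + 2.31032·0.913545) = 1450 → T_L = 591.209 ≈ 591.2 N.
Then T_R = 2.31032 × 591.209 = 1366 N.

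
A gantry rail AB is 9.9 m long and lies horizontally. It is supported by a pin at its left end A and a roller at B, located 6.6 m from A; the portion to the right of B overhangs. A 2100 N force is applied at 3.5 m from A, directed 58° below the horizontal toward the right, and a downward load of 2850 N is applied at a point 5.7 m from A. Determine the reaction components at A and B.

A_x = -1113 N, A_y = 1225 N, B_y = 3406 N

Moments about A: B_y·6.6 − 2100·sin58°·3.5 − 2850·5.7 = 0 → B_y = 22478.2/6.6 = 3405.79 ≈ 3406 N.
ΣF_y = 0: A_y + 3405.79 − 2100·sin58° − 2850 = 0 → A_y = 1225 N.
ΣF_x = 0: A_x + 2100·cos58° = 0 → A_x = -1113 N.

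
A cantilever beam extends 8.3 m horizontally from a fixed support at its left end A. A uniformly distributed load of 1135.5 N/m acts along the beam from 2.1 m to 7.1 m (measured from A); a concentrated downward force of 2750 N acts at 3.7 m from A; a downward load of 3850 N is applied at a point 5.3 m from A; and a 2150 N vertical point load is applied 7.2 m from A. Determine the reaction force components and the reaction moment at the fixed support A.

A_x = 0, A_y = 14430 N, M_A = 72180 N·m

Resultant of the distributed load: 1135.5 × 5 = 5677.5 N at 4.6 m from A.
ΣF_x = 0: A_x = 0.
ΣF_y = 0: A_y − 1135.5·5 − 2750 − 3850 − 2150 = 0 → A_y = 14430 N.
ΣM about A: M_A − (1135.5·5)·4.6 − 2750·3.7 − 3850·5.3 − 2150·7.2 = 0 → M_A = 72180 N·m.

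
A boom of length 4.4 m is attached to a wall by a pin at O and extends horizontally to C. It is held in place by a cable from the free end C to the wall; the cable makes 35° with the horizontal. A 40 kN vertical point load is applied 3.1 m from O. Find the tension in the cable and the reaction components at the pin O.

T = 49.13 kN, O_x = 40.25 kN, O_y = 11.82 kN

ΣM about O: T·sin35°·4.4 − 40·3.1 = 0 → T = 124/(4.4·0.573576) = 49.1335 ≈ 49.13 kN.
ΣF_x = 0: O_x − T·cos35° = 0 → O_x = 49.1335 × 0.819152 = 40.25 kN.
ΣF_y = 0: O_y + T·sin35° − 40 = 0 → O_y = 40 − 49.1335 × 0.573576 = 11.82 kN.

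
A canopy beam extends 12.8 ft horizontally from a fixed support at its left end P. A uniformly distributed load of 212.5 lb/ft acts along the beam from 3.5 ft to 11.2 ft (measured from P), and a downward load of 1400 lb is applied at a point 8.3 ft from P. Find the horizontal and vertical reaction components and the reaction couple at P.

Resultant of the distributed load: 212.5 × 7.7 = 1636.25 lb at 7.35 ft from P.
ΣF_x = 0: P_x = 0.
ΣF_y = 0: P_y − 212.5·7.7 − 1400 = 0 → P_y = 3036 lb.
ΣM about P: M_P − (212.5·7.7)·7.35 − 1400·8.3 = 0 → M_P = 23650 lb·ft.

P_x = 0, P_y = 3036 lb, M_P = 23650 lb·ft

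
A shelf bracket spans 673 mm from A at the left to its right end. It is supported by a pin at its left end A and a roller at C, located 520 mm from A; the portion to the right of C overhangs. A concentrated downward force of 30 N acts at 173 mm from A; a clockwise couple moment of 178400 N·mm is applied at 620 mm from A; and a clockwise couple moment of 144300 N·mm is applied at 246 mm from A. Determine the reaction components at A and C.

ΣM about A: C_y·520 − 30·173 − 178400 − 144300 = 0 → C_y = 327890/520 = 630.558 ≈ 630.6 N.
ΣF_y = 0: A_y + 630.558 − 30 = 0 → A_y = -600.6 N.
ΣF_x = 0: no horizontal applied forces, so A_x = 0.

A_x = 0, A_y = -600.6 N, C_y = 630.6 N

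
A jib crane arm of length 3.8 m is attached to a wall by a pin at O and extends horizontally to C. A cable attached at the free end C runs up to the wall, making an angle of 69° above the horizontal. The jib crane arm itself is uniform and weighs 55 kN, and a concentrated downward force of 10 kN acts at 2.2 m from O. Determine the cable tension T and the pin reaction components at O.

T = 35.66 kN, O_x = 12.78 kN, O_y = 31.71 kN

ΣM about O: T·sin69°·3.8 − 55·1.9 − 10·2.2 = 0 → T = 126.5/(3.8·0.93358) = 35.6579 ≈ 35.66 kN.
ΣF_x = 0: O_x − T·cos69° = 0 → O_x = 35.6579 × 0.358368 = 12.78 kN.
ΣF_y = 0: O_y + T·sin69° − 55 − 10 = 0 → O_y = 65 − 35.6579 × 0.93358 = 31.71 kN.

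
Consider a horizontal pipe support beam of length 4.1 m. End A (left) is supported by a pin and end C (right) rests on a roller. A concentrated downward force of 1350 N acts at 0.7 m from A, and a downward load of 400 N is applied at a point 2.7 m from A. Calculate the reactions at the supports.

A_x = 0, A_y = 1256 N, C_y = 493.9 N

Taking moments about A: C_y·4.1 − 1350·0.7 − 400·2.7 = 0 → C_y = 2025/4.1 = 493.902 ≈ 493.9 N.
ΣF_y = 0: A_y + 493.902 − 1350 − 400 = 0 → A_y = 1256 N.
ΣF_x = 0: no horizontal applied forces, so A_x = 0.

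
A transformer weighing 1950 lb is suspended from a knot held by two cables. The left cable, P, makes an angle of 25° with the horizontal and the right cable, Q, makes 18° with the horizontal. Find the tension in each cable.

T_P = 2719 lb, T_Q = 2591 lb

ΣF_x = 0: −T_P·cos25° + T_Q·cos18° = 0 → T_Q = 0.952948·T_P.
ΣF_y = 0: T_P·sin25° + T_Q·sin18° = 1950.
Substitute: T_P·(0.422618 + 0.952948·0.309017) = 1950 → T_P = 2719.3 ≈ 2719 lb.
Then T_Q = 0.952948 × 2719.3 = 2591 lb.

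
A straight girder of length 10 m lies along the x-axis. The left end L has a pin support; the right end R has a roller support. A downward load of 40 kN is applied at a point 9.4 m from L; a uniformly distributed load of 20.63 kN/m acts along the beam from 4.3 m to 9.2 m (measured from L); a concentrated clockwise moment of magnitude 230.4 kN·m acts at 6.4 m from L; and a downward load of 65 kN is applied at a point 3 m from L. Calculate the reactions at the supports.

Resultant of the distributed load: 20.63 × 4.9 = 101.087 kN at 6.75 m from L.
ΣM about L: R_y·10 − 40·9.4 − (20.63·4.9)·6.75 − 230.4 − 65·3 = 0 → R_y = 1483.73725/10 = 148.374 ≈ 148.4 kN.
ΣF_y = 0: L_y + 148.374 − 40 − 20.63·4.9 − 65 = 0 → L_y = 57.71 kN.
ΣF_x = 0: no horizontal applied forces, so L_x = 0.

L_x = 0, L_y = 57.71 kN, R_y = 148.4 kN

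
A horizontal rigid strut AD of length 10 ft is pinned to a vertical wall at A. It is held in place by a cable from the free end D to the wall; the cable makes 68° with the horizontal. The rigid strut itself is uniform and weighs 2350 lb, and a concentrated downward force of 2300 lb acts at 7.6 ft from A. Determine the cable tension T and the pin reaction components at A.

ΣM about A: T·sin68°·10 − 2350·5 − 2300·7.6 = 0 → T = 29230/(10·0.927184) = 3152.56 ≈ 3153 lb.
ΣF_x = 0: A_x − T·cos68° = 0 → A_x = 3152.56 × 0.374607 = 1181 lb.
ΣF_y = 0: A_y + T·sin68° − 2350 − 2300 = 0 → A_y = 4650 − 3152.56 × 0.927184 = 1727 lb.

T = 3153 lb, A_x = 1181 lb, A_y = 1727 lb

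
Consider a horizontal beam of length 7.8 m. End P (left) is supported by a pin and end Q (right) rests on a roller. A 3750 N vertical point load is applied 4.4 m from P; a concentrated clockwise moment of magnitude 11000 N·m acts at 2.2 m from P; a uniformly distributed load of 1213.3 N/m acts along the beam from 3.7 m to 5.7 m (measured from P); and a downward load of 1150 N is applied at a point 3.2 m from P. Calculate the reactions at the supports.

Resultant of the distributed load: 1213.3 × 2 = 2426.6 N at 4.7 m from P.
Moments about P: Q_y·7.8 − 3750·4.4 − 11000 − (1213.3·2)·4.7 − 1150·3.2 = 0 → Q_y = 42585.02/7.8 = 5459.62 ≈ 5460 N.
ΣF_y = 0: P_y + 5459.62 − 3750 − 1213.3·2 − 1150 = 0 → P_y = 1867 N.
ΣF_x = 0: no horizontal applied forces, so P_x = 0.

P_x = 0, P_y = 1867 N, Q_y = 5460 N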